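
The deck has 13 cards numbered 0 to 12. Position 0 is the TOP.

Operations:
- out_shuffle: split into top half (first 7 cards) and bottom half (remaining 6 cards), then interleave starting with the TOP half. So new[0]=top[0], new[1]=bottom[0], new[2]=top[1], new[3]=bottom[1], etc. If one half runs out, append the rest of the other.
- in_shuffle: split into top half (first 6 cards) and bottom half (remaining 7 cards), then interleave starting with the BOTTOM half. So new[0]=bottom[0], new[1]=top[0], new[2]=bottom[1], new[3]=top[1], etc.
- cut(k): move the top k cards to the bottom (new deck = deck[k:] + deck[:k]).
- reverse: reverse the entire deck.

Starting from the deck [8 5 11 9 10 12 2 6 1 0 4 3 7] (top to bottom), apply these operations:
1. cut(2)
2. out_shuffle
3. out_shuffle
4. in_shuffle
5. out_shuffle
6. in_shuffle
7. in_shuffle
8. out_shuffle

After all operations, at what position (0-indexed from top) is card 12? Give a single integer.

After op 1 (cut(2)): [11 9 10 12 2 6 1 0 4 3 7 8 5]
After op 2 (out_shuffle): [11 0 9 4 10 3 12 7 2 8 6 5 1]
After op 3 (out_shuffle): [11 7 0 2 9 8 4 6 10 5 3 1 12]
After op 4 (in_shuffle): [4 11 6 7 10 0 5 2 3 9 1 8 12]
After op 5 (out_shuffle): [4 2 11 3 6 9 7 1 10 8 0 12 5]
After op 6 (in_shuffle): [7 4 1 2 10 11 8 3 0 6 12 9 5]
After op 7 (in_shuffle): [8 7 3 4 0 1 6 2 12 10 9 11 5]
After op 8 (out_shuffle): [8 2 7 12 3 10 4 9 0 11 1 5 6]
Card 12 is at position 3.

Answer: 3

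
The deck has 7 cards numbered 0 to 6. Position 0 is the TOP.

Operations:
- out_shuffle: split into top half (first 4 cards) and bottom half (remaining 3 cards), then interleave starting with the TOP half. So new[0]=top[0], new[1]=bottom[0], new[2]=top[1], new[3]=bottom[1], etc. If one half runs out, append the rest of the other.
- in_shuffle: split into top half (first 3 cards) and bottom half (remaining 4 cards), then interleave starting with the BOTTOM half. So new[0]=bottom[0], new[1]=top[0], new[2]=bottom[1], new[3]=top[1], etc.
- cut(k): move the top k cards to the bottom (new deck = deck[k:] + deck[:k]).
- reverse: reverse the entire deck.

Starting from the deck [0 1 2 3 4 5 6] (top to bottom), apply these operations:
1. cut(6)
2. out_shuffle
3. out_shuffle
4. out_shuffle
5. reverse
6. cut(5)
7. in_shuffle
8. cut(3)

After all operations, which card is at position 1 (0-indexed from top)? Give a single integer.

After op 1 (cut(6)): [6 0 1 2 3 4 5]
After op 2 (out_shuffle): [6 3 0 4 1 5 2]
After op 3 (out_shuffle): [6 1 3 5 0 2 4]
After op 4 (out_shuffle): [6 0 1 2 3 4 5]
After op 5 (reverse): [5 4 3 2 1 0 6]
After op 6 (cut(5)): [0 6 5 4 3 2 1]
After op 7 (in_shuffle): [4 0 3 6 2 5 1]
After op 8 (cut(3)): [6 2 5 1 4 0 3]
Position 1: card 2.

Answer: 2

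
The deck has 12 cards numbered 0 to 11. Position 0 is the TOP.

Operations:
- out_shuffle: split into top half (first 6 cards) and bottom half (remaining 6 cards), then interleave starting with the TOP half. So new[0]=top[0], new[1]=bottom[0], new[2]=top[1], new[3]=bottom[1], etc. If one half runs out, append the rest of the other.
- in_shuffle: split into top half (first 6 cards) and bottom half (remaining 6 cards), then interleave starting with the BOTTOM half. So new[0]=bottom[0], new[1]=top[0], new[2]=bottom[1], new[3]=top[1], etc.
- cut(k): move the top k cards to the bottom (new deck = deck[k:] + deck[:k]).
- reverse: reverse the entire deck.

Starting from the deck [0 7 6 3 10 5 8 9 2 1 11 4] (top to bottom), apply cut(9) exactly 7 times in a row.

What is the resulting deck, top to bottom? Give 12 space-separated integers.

After op 1 (cut(9)): [1 11 4 0 7 6 3 10 5 8 9 2]
After op 2 (cut(9)): [8 9 2 1 11 4 0 7 6 3 10 5]
After op 3 (cut(9)): [3 10 5 8 9 2 1 11 4 0 7 6]
After op 4 (cut(9)): [0 7 6 3 10 5 8 9 2 1 11 4]
After op 5 (cut(9)): [1 11 4 0 7 6 3 10 5 8 9 2]
After op 6 (cut(9)): [8 9 2 1 11 4 0 7 6 3 10 5]
After op 7 (cut(9)): [3 10 5 8 9 2 1 11 4 0 7 6]

Answer: 3 10 5 8 9 2 1 11 4 0 7 6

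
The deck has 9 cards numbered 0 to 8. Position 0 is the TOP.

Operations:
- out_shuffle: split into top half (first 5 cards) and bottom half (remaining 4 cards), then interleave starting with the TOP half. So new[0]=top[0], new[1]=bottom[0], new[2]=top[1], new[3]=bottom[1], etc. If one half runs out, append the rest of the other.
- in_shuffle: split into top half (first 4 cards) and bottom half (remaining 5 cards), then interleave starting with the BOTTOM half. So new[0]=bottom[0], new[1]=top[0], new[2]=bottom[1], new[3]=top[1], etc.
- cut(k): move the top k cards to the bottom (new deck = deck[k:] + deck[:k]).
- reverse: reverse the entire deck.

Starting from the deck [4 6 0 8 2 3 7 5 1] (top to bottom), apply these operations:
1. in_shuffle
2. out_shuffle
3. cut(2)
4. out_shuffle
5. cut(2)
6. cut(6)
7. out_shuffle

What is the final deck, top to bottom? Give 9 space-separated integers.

After op 1 (in_shuffle): [2 4 3 6 7 0 5 8 1]
After op 2 (out_shuffle): [2 0 4 5 3 8 6 1 7]
After op 3 (cut(2)): [4 5 3 8 6 1 7 2 0]
After op 4 (out_shuffle): [4 1 5 7 3 2 8 0 6]
After op 5 (cut(2)): [5 7 3 2 8 0 6 4 1]
After op 6 (cut(6)): [6 4 1 5 7 3 2 8 0]
After op 7 (out_shuffle): [6 3 4 2 1 8 5 0 7]

Answer: 6 3 4 2 1 8 5 0 7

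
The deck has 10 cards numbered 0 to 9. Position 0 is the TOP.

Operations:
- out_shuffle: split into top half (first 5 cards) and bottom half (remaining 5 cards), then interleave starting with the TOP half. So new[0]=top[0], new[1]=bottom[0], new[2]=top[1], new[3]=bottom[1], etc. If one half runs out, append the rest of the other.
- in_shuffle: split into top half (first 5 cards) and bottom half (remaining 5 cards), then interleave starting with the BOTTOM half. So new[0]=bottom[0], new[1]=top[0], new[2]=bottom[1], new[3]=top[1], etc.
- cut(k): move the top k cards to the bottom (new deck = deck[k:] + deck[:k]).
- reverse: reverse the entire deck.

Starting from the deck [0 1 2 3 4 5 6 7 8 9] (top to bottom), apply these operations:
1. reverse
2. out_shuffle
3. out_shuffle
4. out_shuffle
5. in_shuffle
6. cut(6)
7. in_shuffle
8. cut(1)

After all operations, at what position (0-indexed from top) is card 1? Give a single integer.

After op 1 (reverse): [9 8 7 6 5 4 3 2 1 0]
After op 2 (out_shuffle): [9 4 8 3 7 2 6 1 5 0]
After op 3 (out_shuffle): [9 2 4 6 8 1 3 5 7 0]
After op 4 (out_shuffle): [9 1 2 3 4 5 6 7 8 0]
After op 5 (in_shuffle): [5 9 6 1 7 2 8 3 0 4]
After op 6 (cut(6)): [8 3 0 4 5 9 6 1 7 2]
After op 7 (in_shuffle): [9 8 6 3 1 0 7 4 2 5]
After op 8 (cut(1)): [8 6 3 1 0 7 4 2 5 9]
Card 1 is at position 3.

Answer: 3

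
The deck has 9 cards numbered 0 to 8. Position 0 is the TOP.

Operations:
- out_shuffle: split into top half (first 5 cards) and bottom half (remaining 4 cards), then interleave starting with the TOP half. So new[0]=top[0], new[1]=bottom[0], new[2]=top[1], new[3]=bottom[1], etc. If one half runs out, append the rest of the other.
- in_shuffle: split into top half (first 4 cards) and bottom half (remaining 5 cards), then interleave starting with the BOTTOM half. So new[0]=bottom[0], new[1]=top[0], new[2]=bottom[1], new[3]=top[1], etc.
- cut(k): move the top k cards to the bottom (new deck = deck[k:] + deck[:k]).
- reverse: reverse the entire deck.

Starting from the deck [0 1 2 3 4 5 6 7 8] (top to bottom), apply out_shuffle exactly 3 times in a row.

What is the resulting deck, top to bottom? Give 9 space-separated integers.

Answer: 0 8 7 6 5 4 3 2 1

Derivation:
After op 1 (out_shuffle): [0 5 1 6 2 7 3 8 4]
After op 2 (out_shuffle): [0 7 5 3 1 8 6 4 2]
After op 3 (out_shuffle): [0 8 7 6 5 4 3 2 1]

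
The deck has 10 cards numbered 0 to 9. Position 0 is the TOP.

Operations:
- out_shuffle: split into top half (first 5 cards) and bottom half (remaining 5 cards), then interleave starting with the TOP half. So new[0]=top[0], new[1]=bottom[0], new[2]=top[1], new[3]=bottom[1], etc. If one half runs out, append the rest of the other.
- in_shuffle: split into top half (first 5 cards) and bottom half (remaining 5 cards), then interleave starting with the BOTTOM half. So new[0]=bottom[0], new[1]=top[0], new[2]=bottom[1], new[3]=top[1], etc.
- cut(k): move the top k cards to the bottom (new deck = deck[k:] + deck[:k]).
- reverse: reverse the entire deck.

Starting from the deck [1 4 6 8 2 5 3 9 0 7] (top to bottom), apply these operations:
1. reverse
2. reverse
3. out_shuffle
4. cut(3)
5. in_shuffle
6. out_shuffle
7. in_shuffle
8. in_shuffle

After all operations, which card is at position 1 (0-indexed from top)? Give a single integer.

Answer: 8

Derivation:
After op 1 (reverse): [7 0 9 3 5 2 8 6 4 1]
After op 2 (reverse): [1 4 6 8 2 5 3 9 0 7]
After op 3 (out_shuffle): [1 5 4 3 6 9 8 0 2 7]
After op 4 (cut(3)): [3 6 9 8 0 2 7 1 5 4]
After op 5 (in_shuffle): [2 3 7 6 1 9 5 8 4 0]
After op 6 (out_shuffle): [2 9 3 5 7 8 6 4 1 0]
After op 7 (in_shuffle): [8 2 6 9 4 3 1 5 0 7]
After op 8 (in_shuffle): [3 8 1 2 5 6 0 9 7 4]
Position 1: card 8.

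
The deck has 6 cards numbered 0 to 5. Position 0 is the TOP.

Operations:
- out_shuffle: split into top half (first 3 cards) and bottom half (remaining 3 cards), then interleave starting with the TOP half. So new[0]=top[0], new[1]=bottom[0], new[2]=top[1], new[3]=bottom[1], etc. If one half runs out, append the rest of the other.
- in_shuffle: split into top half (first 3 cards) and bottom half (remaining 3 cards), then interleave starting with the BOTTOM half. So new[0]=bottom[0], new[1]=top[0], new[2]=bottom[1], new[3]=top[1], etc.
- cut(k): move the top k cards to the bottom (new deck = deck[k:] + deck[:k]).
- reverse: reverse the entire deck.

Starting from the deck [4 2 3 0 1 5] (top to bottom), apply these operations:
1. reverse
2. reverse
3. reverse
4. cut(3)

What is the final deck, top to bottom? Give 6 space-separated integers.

After op 1 (reverse): [5 1 0 3 2 4]
After op 2 (reverse): [4 2 3 0 1 5]
After op 3 (reverse): [5 1 0 3 2 4]
After op 4 (cut(3)): [3 2 4 5 1 0]

Answer: 3 2 4 5 1 0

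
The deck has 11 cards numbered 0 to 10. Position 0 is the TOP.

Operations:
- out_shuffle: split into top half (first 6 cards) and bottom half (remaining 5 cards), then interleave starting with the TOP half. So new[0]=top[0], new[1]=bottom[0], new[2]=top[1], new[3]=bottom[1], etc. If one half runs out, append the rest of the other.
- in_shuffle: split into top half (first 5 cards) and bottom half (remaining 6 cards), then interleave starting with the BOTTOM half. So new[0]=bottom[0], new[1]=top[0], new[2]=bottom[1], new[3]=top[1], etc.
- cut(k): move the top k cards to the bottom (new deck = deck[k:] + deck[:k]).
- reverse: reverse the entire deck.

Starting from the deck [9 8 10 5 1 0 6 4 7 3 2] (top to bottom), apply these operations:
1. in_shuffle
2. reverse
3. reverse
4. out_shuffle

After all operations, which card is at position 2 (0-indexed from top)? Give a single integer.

After op 1 (in_shuffle): [0 9 6 8 4 10 7 5 3 1 2]
After op 2 (reverse): [2 1 3 5 7 10 4 8 6 9 0]
After op 3 (reverse): [0 9 6 8 4 10 7 5 3 1 2]
After op 4 (out_shuffle): [0 7 9 5 6 3 8 1 4 2 10]
Position 2: card 9.

Answer: 9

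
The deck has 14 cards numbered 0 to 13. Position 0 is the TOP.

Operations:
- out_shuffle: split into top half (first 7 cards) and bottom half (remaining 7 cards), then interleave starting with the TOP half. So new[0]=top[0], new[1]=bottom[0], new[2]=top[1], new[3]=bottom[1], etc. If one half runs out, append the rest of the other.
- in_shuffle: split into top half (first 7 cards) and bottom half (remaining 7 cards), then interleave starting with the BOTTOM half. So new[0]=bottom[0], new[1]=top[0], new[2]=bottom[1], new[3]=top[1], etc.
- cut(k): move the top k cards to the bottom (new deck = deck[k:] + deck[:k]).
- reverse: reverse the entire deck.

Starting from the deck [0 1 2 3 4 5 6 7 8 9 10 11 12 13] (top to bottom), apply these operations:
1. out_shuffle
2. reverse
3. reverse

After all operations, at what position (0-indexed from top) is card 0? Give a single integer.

Answer: 0

Derivation:
After op 1 (out_shuffle): [0 7 1 8 2 9 3 10 4 11 5 12 6 13]
After op 2 (reverse): [13 6 12 5 11 4 10 3 9 2 8 1 7 0]
After op 3 (reverse): [0 7 1 8 2 9 3 10 4 11 5 12 6 13]
Card 0 is at position 0.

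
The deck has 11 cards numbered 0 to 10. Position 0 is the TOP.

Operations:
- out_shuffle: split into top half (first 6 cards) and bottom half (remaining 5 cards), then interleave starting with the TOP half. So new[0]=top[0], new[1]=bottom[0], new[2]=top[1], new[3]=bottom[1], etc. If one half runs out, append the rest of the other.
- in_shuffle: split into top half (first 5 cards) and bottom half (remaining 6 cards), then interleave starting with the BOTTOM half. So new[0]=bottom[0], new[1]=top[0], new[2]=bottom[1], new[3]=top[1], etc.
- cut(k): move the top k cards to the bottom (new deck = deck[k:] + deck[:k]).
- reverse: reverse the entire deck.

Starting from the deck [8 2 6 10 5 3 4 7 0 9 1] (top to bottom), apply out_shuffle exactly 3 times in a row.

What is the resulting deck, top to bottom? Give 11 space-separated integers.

After op 1 (out_shuffle): [8 4 2 7 6 0 10 9 5 1 3]
After op 2 (out_shuffle): [8 10 4 9 2 5 7 1 6 3 0]
After op 3 (out_shuffle): [8 7 10 1 4 6 9 3 2 0 5]

Answer: 8 7 10 1 4 6 9 3 2 0 5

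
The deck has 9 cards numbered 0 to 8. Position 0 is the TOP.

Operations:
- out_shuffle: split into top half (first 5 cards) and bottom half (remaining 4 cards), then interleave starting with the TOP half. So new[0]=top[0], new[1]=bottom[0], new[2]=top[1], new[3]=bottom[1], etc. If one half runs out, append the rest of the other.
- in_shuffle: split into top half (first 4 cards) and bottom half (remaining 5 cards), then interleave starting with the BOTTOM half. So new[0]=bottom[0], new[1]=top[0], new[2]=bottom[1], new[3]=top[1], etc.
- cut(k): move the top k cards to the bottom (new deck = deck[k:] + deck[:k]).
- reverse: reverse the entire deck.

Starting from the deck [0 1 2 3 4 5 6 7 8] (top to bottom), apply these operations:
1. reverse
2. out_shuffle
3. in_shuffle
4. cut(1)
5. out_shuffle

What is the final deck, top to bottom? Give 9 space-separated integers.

After op 1 (reverse): [8 7 6 5 4 3 2 1 0]
After op 2 (out_shuffle): [8 3 7 2 6 1 5 0 4]
After op 3 (in_shuffle): [6 8 1 3 5 7 0 2 4]
After op 4 (cut(1)): [8 1 3 5 7 0 2 4 6]
After op 5 (out_shuffle): [8 0 1 2 3 4 5 6 7]

Answer: 8 0 1 2 3 4 5 6 7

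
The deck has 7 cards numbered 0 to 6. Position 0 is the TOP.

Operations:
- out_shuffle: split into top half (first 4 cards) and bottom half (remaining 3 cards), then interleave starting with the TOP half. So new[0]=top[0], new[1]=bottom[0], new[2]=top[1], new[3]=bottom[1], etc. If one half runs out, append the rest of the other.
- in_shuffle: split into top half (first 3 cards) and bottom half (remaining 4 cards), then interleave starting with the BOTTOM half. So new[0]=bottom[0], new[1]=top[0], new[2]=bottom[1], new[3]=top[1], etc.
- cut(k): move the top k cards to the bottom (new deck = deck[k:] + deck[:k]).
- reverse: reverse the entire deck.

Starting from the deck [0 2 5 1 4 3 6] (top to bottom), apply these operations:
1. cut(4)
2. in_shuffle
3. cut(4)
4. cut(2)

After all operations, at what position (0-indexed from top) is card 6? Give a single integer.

Answer: 6

Derivation:
After op 1 (cut(4)): [4 3 6 0 2 5 1]
After op 2 (in_shuffle): [0 4 2 3 5 6 1]
After op 3 (cut(4)): [5 6 1 0 4 2 3]
After op 4 (cut(2)): [1 0 4 2 3 5 6]
Card 6 is at position 6.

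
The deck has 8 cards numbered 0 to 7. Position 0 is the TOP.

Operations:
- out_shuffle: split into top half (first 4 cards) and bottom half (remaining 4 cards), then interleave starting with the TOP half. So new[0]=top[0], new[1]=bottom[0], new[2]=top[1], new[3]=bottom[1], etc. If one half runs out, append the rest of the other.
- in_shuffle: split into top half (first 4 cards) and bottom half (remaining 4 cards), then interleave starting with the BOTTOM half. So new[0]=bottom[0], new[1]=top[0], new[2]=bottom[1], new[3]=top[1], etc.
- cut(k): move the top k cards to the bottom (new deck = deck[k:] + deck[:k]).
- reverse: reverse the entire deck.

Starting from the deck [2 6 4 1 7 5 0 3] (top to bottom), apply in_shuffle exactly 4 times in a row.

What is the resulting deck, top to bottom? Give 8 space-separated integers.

After op 1 (in_shuffle): [7 2 5 6 0 4 3 1]
After op 2 (in_shuffle): [0 7 4 2 3 5 1 6]
After op 3 (in_shuffle): [3 0 5 7 1 4 6 2]
After op 4 (in_shuffle): [1 3 4 0 6 5 2 7]

Answer: 1 3 4 0 6 5 2 7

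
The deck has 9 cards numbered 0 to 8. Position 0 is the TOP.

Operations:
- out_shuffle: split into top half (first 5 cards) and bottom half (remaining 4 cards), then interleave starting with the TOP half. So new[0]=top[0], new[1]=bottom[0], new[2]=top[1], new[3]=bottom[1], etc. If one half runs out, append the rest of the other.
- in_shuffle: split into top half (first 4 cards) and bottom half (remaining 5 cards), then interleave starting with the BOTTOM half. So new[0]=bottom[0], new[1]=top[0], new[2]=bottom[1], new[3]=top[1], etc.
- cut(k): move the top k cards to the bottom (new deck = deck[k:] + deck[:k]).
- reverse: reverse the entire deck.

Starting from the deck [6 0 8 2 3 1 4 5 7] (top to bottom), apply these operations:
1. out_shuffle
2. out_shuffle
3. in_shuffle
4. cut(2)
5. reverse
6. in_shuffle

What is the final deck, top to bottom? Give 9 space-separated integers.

Answer: 3 6 1 0 4 8 5 2 7

Derivation:
After op 1 (out_shuffle): [6 1 0 4 8 5 2 7 3]
After op 2 (out_shuffle): [6 5 1 2 0 7 4 3 8]
After op 3 (in_shuffle): [0 6 7 5 4 1 3 2 8]
After op 4 (cut(2)): [7 5 4 1 3 2 8 0 6]
After op 5 (reverse): [6 0 8 2 3 1 4 5 7]
After op 6 (in_shuffle): [3 6 1 0 4 8 5 2 7]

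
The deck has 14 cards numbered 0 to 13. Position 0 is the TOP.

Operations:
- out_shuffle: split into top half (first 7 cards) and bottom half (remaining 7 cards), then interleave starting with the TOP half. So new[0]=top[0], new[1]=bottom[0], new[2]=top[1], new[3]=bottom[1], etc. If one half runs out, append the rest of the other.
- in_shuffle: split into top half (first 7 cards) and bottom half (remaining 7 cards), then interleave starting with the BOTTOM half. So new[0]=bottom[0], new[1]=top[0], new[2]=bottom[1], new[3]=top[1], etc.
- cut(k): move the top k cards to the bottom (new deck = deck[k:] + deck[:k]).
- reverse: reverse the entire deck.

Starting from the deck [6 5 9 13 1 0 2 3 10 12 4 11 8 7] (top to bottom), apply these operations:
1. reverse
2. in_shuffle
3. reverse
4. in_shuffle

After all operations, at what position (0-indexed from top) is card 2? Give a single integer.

Answer: 12

Derivation:
After op 1 (reverse): [7 8 11 4 12 10 3 2 0 1 13 9 5 6]
After op 2 (in_shuffle): [2 7 0 8 1 11 13 4 9 12 5 10 6 3]
After op 3 (reverse): [3 6 10 5 12 9 4 13 11 1 8 0 7 2]
After op 4 (in_shuffle): [13 3 11 6 1 10 8 5 0 12 7 9 2 4]
Card 2 is at position 12.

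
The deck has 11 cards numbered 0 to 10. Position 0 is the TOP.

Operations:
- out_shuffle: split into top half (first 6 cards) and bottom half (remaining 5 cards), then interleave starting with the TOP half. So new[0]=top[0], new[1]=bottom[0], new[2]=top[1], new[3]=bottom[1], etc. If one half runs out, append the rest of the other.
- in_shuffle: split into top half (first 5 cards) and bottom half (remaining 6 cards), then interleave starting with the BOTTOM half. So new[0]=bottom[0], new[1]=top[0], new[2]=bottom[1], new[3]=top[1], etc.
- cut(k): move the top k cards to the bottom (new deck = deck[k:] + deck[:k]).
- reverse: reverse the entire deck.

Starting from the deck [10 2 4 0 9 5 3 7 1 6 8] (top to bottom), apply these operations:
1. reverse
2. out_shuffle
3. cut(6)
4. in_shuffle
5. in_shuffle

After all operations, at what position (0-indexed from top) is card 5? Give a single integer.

After op 1 (reverse): [8 6 1 7 3 5 9 0 4 2 10]
After op 2 (out_shuffle): [8 9 6 0 1 4 7 2 3 10 5]
After op 3 (cut(6)): [7 2 3 10 5 8 9 6 0 1 4]
After op 4 (in_shuffle): [8 7 9 2 6 3 0 10 1 5 4]
After op 5 (in_shuffle): [3 8 0 7 10 9 1 2 5 6 4]
Card 5 is at position 8.

Answer: 8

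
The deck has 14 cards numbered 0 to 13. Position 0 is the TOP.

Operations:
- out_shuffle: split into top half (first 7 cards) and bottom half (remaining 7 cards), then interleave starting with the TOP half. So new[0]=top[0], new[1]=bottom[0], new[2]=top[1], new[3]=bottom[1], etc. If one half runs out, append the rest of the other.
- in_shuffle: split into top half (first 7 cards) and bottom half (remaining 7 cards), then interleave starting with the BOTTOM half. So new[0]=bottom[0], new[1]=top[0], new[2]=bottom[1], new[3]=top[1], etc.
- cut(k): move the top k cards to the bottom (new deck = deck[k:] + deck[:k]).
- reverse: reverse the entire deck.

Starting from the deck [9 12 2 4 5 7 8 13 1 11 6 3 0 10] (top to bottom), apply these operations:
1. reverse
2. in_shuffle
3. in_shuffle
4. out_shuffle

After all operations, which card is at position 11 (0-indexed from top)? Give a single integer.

Answer: 13

Derivation:
After op 1 (reverse): [10 0 3 6 11 1 13 8 7 5 4 2 12 9]
After op 2 (in_shuffle): [8 10 7 0 5 3 4 6 2 11 12 1 9 13]
After op 3 (in_shuffle): [6 8 2 10 11 7 12 0 1 5 9 3 13 4]
After op 4 (out_shuffle): [6 0 8 1 2 5 10 9 11 3 7 13 12 4]
Position 11: card 13.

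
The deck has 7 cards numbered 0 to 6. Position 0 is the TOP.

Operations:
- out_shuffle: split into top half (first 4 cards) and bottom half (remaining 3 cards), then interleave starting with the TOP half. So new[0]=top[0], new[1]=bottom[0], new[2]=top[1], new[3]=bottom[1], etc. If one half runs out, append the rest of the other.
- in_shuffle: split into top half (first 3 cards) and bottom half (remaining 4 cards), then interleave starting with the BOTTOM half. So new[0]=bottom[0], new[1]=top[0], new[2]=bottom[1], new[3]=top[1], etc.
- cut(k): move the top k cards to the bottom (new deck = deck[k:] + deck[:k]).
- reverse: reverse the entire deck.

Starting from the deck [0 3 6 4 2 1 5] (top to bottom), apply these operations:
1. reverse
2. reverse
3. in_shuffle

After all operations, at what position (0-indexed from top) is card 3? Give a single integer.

Answer: 3

Derivation:
After op 1 (reverse): [5 1 2 4 6 3 0]
After op 2 (reverse): [0 3 6 4 2 1 5]
After op 3 (in_shuffle): [4 0 2 3 1 6 5]
Card 3 is at position 3.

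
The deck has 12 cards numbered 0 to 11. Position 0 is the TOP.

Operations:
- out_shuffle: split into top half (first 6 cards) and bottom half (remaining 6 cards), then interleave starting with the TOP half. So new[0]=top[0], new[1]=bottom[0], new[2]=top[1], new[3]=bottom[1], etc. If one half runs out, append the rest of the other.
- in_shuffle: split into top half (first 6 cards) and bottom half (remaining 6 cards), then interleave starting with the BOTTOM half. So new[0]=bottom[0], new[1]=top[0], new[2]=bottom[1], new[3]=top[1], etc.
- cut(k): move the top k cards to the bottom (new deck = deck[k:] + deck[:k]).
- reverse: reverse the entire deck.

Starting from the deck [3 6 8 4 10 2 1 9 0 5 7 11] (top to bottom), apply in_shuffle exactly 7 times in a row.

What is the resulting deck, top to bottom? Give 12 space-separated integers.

Answer: 2 11 10 7 4 5 8 0 6 9 3 1

Derivation:
After op 1 (in_shuffle): [1 3 9 6 0 8 5 4 7 10 11 2]
After op 2 (in_shuffle): [5 1 4 3 7 9 10 6 11 0 2 8]
After op 3 (in_shuffle): [10 5 6 1 11 4 0 3 2 7 8 9]
After op 4 (in_shuffle): [0 10 3 5 2 6 7 1 8 11 9 4]
After op 5 (in_shuffle): [7 0 1 10 8 3 11 5 9 2 4 6]
After op 6 (in_shuffle): [11 7 5 0 9 1 2 10 4 8 6 3]
After op 7 (in_shuffle): [2 11 10 7 4 5 8 0 6 9 3 1]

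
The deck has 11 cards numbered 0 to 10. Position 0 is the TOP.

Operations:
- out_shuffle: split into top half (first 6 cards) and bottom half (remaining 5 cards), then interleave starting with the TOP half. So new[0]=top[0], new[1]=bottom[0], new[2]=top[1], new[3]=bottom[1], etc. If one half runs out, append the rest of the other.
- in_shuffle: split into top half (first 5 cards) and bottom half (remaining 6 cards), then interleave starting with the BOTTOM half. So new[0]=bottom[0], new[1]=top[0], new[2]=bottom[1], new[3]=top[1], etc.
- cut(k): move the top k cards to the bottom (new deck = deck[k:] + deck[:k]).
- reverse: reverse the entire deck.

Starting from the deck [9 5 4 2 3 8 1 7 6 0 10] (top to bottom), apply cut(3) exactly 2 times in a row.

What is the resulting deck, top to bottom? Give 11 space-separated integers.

After op 1 (cut(3)): [2 3 8 1 7 6 0 10 9 5 4]
After op 2 (cut(3)): [1 7 6 0 10 9 5 4 2 3 8]

Answer: 1 7 6 0 10 9 5 4 2 3 8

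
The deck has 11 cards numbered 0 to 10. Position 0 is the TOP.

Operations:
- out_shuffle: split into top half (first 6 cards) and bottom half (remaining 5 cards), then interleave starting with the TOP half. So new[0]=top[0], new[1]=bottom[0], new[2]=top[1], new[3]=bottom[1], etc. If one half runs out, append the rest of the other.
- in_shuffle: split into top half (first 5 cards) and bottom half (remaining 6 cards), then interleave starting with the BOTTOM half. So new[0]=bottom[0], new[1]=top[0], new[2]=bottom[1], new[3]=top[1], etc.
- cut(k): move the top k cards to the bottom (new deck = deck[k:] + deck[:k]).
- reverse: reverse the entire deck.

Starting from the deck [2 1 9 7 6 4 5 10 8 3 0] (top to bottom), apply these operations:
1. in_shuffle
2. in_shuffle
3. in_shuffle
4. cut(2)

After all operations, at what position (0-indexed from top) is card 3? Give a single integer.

After op 1 (in_shuffle): [4 2 5 1 10 9 8 7 3 6 0]
After op 2 (in_shuffle): [9 4 8 2 7 5 3 1 6 10 0]
After op 3 (in_shuffle): [5 9 3 4 1 8 6 2 10 7 0]
After op 4 (cut(2)): [3 4 1 8 6 2 10 7 0 5 9]
Card 3 is at position 0.

Answer: 0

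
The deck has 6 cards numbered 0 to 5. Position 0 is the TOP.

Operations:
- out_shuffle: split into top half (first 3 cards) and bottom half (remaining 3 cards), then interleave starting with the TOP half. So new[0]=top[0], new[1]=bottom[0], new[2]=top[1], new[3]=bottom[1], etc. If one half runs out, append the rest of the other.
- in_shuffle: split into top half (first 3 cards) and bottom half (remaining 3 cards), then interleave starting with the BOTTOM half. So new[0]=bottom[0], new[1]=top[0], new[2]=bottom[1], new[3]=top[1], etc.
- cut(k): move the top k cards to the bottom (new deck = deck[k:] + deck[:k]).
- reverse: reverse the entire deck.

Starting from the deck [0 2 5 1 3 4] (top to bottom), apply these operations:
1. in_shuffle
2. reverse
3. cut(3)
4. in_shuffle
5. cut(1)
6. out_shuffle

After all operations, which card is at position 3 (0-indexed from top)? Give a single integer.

Answer: 1

Derivation:
After op 1 (in_shuffle): [1 0 3 2 4 5]
After op 2 (reverse): [5 4 2 3 0 1]
After op 3 (cut(3)): [3 0 1 5 4 2]
After op 4 (in_shuffle): [5 3 4 0 2 1]
After op 5 (cut(1)): [3 4 0 2 1 5]
After op 6 (out_shuffle): [3 2 4 1 0 5]
Position 3: card 1.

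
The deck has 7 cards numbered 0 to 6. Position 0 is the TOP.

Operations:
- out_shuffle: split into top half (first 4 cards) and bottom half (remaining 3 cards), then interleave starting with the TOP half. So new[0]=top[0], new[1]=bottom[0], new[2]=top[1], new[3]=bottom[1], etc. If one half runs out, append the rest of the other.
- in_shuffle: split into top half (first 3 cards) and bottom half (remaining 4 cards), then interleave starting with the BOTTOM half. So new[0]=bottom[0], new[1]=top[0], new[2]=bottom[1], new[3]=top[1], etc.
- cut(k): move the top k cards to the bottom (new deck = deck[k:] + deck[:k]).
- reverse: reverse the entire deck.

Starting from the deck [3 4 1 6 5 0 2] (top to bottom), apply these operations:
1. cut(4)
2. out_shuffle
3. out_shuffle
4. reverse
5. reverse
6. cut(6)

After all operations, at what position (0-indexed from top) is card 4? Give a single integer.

After op 1 (cut(4)): [5 0 2 3 4 1 6]
After op 2 (out_shuffle): [5 4 0 1 2 6 3]
After op 3 (out_shuffle): [5 2 4 6 0 3 1]
After op 4 (reverse): [1 3 0 6 4 2 5]
After op 5 (reverse): [5 2 4 6 0 3 1]
After op 6 (cut(6)): [1 5 2 4 6 0 3]
Card 4 is at position 3.

Answer: 3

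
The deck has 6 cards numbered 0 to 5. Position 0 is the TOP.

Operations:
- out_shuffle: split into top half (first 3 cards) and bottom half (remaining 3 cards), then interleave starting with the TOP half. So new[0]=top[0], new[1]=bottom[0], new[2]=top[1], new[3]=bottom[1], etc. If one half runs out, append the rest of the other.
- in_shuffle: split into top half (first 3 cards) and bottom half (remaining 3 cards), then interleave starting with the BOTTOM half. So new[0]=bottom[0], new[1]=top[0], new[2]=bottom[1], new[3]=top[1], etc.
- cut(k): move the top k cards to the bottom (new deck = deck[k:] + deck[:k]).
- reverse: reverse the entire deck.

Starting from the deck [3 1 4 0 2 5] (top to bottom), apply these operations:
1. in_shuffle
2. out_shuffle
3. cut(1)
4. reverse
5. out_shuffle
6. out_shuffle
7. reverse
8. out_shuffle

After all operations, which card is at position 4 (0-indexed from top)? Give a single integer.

After op 1 (in_shuffle): [0 3 2 1 5 4]
After op 2 (out_shuffle): [0 1 3 5 2 4]
After op 3 (cut(1)): [1 3 5 2 4 0]
After op 4 (reverse): [0 4 2 5 3 1]
After op 5 (out_shuffle): [0 5 4 3 2 1]
After op 6 (out_shuffle): [0 3 5 2 4 1]
After op 7 (reverse): [1 4 2 5 3 0]
After op 8 (out_shuffle): [1 5 4 3 2 0]
Position 4: card 2.

Answer: 2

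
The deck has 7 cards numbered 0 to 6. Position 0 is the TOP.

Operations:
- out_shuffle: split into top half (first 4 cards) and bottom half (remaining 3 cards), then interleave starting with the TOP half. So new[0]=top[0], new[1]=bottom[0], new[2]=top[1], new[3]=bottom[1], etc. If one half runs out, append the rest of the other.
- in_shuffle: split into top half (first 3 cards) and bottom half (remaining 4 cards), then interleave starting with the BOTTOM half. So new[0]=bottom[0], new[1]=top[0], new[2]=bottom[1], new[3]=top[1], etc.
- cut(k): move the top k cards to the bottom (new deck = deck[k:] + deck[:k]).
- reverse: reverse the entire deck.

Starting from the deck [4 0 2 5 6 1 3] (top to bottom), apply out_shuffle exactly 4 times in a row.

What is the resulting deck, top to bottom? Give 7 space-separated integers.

After op 1 (out_shuffle): [4 6 0 1 2 3 5]
After op 2 (out_shuffle): [4 2 6 3 0 5 1]
After op 3 (out_shuffle): [4 0 2 5 6 1 3]
After op 4 (out_shuffle): [4 6 0 1 2 3 5]

Answer: 4 6 0 1 2 3 5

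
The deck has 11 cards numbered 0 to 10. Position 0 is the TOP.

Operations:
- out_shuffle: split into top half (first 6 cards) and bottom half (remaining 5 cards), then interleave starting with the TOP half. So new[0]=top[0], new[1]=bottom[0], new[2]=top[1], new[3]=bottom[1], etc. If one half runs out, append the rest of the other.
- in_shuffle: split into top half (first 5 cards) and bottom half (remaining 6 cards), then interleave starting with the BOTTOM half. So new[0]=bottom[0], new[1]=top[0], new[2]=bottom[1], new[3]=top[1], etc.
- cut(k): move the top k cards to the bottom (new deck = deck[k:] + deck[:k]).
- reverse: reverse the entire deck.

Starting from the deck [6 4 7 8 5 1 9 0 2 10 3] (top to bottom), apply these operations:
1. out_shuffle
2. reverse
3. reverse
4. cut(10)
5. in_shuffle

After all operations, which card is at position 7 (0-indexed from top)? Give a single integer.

Answer: 4

Derivation:
After op 1 (out_shuffle): [6 9 4 0 7 2 8 10 5 3 1]
After op 2 (reverse): [1 3 5 10 8 2 7 0 4 9 6]
After op 3 (reverse): [6 9 4 0 7 2 8 10 5 3 1]
After op 4 (cut(10)): [1 6 9 4 0 7 2 8 10 5 3]
After op 5 (in_shuffle): [7 1 2 6 8 9 10 4 5 0 3]
Position 7: card 4.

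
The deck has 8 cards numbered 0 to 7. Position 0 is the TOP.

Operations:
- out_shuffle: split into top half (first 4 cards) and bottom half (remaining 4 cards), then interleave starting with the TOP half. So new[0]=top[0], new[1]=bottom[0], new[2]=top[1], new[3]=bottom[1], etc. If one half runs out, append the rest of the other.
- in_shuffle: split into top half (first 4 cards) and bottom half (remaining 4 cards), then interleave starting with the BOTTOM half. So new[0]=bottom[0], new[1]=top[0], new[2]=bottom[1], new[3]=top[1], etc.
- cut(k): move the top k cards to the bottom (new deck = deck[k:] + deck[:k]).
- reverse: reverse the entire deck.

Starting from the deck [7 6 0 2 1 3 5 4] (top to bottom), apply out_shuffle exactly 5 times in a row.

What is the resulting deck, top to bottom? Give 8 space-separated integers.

Answer: 7 0 1 5 6 2 3 4

Derivation:
After op 1 (out_shuffle): [7 1 6 3 0 5 2 4]
After op 2 (out_shuffle): [7 0 1 5 6 2 3 4]
After op 3 (out_shuffle): [7 6 0 2 1 3 5 4]
After op 4 (out_shuffle): [7 1 6 3 0 5 2 4]
After op 5 (out_shuffle): [7 0 1 5 6 2 3 4]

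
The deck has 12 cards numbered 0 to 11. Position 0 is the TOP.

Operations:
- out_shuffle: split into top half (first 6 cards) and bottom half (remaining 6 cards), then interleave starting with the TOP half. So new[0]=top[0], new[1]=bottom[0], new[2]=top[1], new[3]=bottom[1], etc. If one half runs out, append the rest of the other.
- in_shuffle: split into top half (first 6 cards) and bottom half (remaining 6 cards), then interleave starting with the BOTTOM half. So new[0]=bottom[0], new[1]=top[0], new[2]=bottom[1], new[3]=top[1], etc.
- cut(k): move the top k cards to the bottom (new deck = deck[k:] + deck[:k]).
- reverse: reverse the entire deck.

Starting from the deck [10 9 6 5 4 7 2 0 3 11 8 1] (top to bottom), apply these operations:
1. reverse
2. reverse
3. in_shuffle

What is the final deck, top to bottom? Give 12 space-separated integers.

Answer: 2 10 0 9 3 6 11 5 8 4 1 7

Derivation:
After op 1 (reverse): [1 8 11 3 0 2 7 4 5 6 9 10]
After op 2 (reverse): [10 9 6 5 4 7 2 0 3 11 8 1]
After op 3 (in_shuffle): [2 10 0 9 3 6 11 5 8 4 1 7]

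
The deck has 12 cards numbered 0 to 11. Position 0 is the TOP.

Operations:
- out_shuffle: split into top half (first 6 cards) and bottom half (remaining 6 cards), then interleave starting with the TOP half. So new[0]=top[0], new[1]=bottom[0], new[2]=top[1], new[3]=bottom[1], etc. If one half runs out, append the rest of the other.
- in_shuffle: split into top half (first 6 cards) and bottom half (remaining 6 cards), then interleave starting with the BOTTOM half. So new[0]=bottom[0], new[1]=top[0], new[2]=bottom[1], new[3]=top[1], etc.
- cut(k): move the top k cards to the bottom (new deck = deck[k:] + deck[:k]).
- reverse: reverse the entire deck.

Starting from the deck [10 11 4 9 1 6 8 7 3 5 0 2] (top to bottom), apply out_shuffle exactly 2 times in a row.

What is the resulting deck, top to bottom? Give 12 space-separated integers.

After op 1 (out_shuffle): [10 8 11 7 4 3 9 5 1 0 6 2]
After op 2 (out_shuffle): [10 9 8 5 11 1 7 0 4 6 3 2]

Answer: 10 9 8 5 11 1 7 0 4 6 3 2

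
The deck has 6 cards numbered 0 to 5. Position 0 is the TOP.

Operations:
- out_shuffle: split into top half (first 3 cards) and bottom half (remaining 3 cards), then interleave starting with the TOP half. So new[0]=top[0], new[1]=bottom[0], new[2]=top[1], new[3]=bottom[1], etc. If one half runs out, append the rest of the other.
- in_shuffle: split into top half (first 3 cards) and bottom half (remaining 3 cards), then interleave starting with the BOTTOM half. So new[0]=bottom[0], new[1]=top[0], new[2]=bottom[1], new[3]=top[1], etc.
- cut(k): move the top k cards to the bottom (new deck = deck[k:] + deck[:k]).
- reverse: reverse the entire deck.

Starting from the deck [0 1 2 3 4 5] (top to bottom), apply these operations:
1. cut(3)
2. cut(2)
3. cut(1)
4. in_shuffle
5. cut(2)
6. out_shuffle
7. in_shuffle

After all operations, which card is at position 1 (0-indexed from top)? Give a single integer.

After op 1 (cut(3)): [3 4 5 0 1 2]
After op 2 (cut(2)): [5 0 1 2 3 4]
After op 3 (cut(1)): [0 1 2 3 4 5]
After op 4 (in_shuffle): [3 0 4 1 5 2]
After op 5 (cut(2)): [4 1 5 2 3 0]
After op 6 (out_shuffle): [4 2 1 3 5 0]
After op 7 (in_shuffle): [3 4 5 2 0 1]
Position 1: card 4.

Answer: 4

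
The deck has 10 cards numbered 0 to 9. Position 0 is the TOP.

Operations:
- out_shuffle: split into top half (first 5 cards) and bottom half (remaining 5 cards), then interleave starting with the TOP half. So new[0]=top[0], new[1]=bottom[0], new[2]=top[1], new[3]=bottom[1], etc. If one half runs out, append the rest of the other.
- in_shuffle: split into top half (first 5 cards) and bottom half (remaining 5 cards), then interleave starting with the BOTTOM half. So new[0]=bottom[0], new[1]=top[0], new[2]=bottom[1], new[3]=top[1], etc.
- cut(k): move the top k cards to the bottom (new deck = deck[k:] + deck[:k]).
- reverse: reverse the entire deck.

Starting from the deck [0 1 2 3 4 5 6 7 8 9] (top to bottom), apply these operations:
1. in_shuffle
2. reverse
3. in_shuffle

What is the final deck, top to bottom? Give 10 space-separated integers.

After op 1 (in_shuffle): [5 0 6 1 7 2 8 3 9 4]
After op 2 (reverse): [4 9 3 8 2 7 1 6 0 5]
After op 3 (in_shuffle): [7 4 1 9 6 3 0 8 5 2]

Answer: 7 4 1 9 6 3 0 8 5 2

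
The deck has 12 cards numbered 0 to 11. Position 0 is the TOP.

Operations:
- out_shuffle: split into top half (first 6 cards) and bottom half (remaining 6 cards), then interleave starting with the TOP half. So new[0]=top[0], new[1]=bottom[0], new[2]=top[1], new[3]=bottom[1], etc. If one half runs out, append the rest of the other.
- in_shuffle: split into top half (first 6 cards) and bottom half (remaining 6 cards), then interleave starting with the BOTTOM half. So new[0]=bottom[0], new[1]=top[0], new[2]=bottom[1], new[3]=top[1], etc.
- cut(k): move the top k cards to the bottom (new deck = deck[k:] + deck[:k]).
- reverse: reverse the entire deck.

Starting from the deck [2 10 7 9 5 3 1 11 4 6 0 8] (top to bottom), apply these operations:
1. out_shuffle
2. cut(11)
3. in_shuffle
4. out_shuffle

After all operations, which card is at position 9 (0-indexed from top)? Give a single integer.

Answer: 3

Derivation:
After op 1 (out_shuffle): [2 1 10 11 7 4 9 6 5 0 3 8]
After op 2 (cut(11)): [8 2 1 10 11 7 4 9 6 5 0 3]
After op 3 (in_shuffle): [4 8 9 2 6 1 5 10 0 11 3 7]
After op 4 (out_shuffle): [4 5 8 10 9 0 2 11 6 3 1 7]
Position 9: card 3.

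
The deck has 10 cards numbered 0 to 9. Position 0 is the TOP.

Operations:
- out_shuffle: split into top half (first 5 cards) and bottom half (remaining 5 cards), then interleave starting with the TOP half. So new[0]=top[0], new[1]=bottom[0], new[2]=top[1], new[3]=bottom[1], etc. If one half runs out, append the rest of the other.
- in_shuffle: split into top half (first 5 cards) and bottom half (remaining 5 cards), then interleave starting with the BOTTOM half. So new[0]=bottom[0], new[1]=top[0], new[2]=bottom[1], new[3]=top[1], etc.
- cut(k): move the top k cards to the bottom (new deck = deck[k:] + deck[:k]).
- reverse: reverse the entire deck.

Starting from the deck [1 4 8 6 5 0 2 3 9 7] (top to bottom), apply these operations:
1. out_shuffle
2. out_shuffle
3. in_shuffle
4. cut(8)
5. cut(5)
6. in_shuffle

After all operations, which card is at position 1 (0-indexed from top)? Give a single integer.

After op 1 (out_shuffle): [1 0 4 2 8 3 6 9 5 7]
After op 2 (out_shuffle): [1 3 0 6 4 9 2 5 8 7]
After op 3 (in_shuffle): [9 1 2 3 5 0 8 6 7 4]
After op 4 (cut(8)): [7 4 9 1 2 3 5 0 8 6]
After op 5 (cut(5)): [3 5 0 8 6 7 4 9 1 2]
After op 6 (in_shuffle): [7 3 4 5 9 0 1 8 2 6]
Position 1: card 3.

Answer: 3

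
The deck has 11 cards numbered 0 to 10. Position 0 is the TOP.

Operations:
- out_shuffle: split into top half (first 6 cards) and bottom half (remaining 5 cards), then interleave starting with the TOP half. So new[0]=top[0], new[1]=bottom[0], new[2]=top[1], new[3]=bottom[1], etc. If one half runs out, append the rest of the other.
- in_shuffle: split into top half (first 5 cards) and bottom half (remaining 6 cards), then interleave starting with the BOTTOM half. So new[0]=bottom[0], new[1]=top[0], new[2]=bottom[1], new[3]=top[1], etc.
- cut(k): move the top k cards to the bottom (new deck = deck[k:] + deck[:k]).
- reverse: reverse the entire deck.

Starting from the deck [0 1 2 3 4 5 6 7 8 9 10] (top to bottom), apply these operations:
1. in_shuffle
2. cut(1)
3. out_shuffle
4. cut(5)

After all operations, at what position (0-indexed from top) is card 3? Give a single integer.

After op 1 (in_shuffle): [5 0 6 1 7 2 8 3 9 4 10]
After op 2 (cut(1)): [0 6 1 7 2 8 3 9 4 10 5]
After op 3 (out_shuffle): [0 3 6 9 1 4 7 10 2 5 8]
After op 4 (cut(5)): [4 7 10 2 5 8 0 3 6 9 1]
Card 3 is at position 7.

Answer: 7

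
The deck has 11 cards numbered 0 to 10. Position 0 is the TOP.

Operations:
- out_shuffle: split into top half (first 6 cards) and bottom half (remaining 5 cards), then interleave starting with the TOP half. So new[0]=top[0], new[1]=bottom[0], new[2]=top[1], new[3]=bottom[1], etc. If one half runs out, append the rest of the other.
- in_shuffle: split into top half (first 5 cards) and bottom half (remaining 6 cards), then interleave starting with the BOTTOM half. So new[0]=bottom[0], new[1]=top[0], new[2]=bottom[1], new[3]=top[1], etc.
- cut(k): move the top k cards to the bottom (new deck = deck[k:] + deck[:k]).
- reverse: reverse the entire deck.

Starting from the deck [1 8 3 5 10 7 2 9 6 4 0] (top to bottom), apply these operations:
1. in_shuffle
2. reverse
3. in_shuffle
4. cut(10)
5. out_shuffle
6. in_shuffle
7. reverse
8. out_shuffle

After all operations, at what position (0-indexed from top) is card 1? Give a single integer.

Answer: 1

Derivation:
After op 1 (in_shuffle): [7 1 2 8 9 3 6 5 4 10 0]
After op 2 (reverse): [0 10 4 5 6 3 9 8 2 1 7]
After op 3 (in_shuffle): [3 0 9 10 8 4 2 5 1 6 7]
After op 4 (cut(10)): [7 3 0 9 10 8 4 2 5 1 6]
After op 5 (out_shuffle): [7 4 3 2 0 5 9 1 10 6 8]
After op 6 (in_shuffle): [5 7 9 4 1 3 10 2 6 0 8]
After op 7 (reverse): [8 0 6 2 10 3 1 4 9 7 5]
After op 8 (out_shuffle): [8 1 0 4 6 9 2 7 10 5 3]
Card 1 is at position 1.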